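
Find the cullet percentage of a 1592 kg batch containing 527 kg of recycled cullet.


Cullet ratio = (cullet mass / total batch mass) * 100
  Ratio = 527 / 1592 * 100 = 33.1%

33.1%


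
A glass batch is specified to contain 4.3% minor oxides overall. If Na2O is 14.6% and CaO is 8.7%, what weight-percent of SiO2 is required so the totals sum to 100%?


Known pieces sum to 100%:
  SiO2 = 100 - (others + Na2O + CaO)
  SiO2 = 100 - (4.3 + 14.6 + 8.7) = 72.4%

72.4%


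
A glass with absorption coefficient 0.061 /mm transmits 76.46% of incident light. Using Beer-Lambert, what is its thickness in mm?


Rearrange T = exp(-alpha * thickness):
  thickness = -ln(T) / alpha
  T = 76.46/100 = 0.7646
  ln(T) = -0.2684
  -ln(T) = 0.2684
  thickness = 0.2684 / 0.061 = 4.4 mm

4.4 mm


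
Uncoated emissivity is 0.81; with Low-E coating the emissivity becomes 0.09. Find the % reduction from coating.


Percentage reduction = (1 - coated/uncoated) * 100
  Ratio = 0.09 / 0.81 = 0.1111
  Reduction = (1 - 0.1111) * 100 = 88.9%

88.9%


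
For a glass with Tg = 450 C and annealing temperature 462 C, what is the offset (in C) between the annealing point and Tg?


Offset = T_anneal - Tg:
  offset = 462 - 450 = 12 C

12 C


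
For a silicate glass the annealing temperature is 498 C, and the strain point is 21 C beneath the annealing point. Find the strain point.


Strain point = annealing point - difference:
  T_strain = 498 - 21 = 477 C

477 C


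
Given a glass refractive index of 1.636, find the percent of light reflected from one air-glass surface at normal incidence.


Fresnel reflectance at normal incidence:
  R = ((n - 1)/(n + 1))^2
  (n - 1)/(n + 1) = (1.636 - 1)/(1.636 + 1) = 0.241275
  R = 0.241275^2 = 0.0582136
  R(%) = 0.0582136 * 100 = 5.821%

5.821%


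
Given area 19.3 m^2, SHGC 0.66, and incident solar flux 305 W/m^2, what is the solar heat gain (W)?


Solar heat gain: Q = Area * SHGC * Irradiance
  Q = 19.3 * 0.66 * 305 = 3885.1 W

3885.1 W


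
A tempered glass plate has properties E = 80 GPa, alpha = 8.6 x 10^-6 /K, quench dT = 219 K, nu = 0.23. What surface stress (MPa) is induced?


Tempering stress: sigma = E * alpha * dT / (1 - nu)
  E (MPa) = 80 * 1000 = 80000
  Numerator = 80000 * (8.6 x 10^-6) * 219 = 150.672
  Denominator = 1 - 0.23 = 0.77
  sigma = 150.672 / 0.77 = 195.7 MPa

195.7 MPa


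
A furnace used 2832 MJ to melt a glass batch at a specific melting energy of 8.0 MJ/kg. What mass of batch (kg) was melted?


Rearrange E = m * s for m:
  m = E / s
  m = 2832 / 8.0 = 354.0 kg

354.0 kg


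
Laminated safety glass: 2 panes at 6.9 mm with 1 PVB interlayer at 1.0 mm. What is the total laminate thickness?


Total thickness = glass contribution + PVB contribution
  Glass: 2 * 6.9 = 13.8 mm
  PVB: 1 * 1.0 = 1.0 mm
  Total = 13.8 + 1.0 = 14.8 mm

14.8 mm


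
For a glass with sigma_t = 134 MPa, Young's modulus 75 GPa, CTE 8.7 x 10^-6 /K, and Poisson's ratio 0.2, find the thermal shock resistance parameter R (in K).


Thermal shock resistance: R = sigma * (1 - nu) / (E * alpha)
  Numerator = 134 * (1 - 0.2) = 107.2
  Denominator = 75 * 1000 * (8.7 x 10^-6) = 0.6525
  R = 107.2 / 0.6525 = 164.3 K

164.3 K


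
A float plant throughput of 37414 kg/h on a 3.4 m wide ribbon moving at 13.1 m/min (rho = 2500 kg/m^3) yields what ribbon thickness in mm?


Ribbon cross-section from mass balance:
  Volume rate = throughput / density = 37414 / 2500 = 14.9656 m^3/h
  thickness = volume rate / (speed * 60 * width), i.e.
  thickness = throughput / (60 * speed * width * density) * 1000
  thickness = 37414 / (60 * 13.1 * 3.4 * 2500) * 1000 = 5.6 mm

5.6 mm


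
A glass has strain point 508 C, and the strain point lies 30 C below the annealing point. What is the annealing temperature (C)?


T_anneal = T_strain + gap:
  T_anneal = 508 + 30 = 538 C

538 C


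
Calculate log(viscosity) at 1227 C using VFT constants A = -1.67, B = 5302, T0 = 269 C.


VFT equation: log(eta) = A + B / (T - T0)
  T - T0 = 1227 - 269 = 958
  B / (T - T0) = 5302 / 958 = 5.534
  log(eta) = -1.67 + 5.534 = 3.864

3.864


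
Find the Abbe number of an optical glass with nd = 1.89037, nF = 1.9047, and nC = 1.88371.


Abbe number formula: Vd = (nd - 1) / (nF - nC)
  nd - 1 = 1.89037 - 1 = 0.89037
  nF - nC = 1.9047 - 1.88371 = 0.02099
  Vd = 0.89037 / 0.02099 = 42.42

42.42


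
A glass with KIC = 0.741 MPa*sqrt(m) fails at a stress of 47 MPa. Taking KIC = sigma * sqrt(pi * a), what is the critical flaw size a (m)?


Rearrange KIC = sigma * sqrt(pi * a):
  sqrt(pi * a) = KIC / sigma
  sqrt(pi * a) = 0.741 / 47 = 0.015766
  a = (KIC / sigma)^2 / pi
  a = 0.015766^2 / pi = 0.0000791 m

0.0000791 m


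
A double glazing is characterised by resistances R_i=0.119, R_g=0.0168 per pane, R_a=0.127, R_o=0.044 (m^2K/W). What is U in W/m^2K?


Total thermal resistance (series):
  R_total = R_in + R_glass + R_air + R_glass + R_out
  R_total = 0.119 + 0.0168 + 0.127 + 0.0168 + 0.044 = 0.3236 m^2K/W
U-value = 1 / R_total = 1 / 0.3236 = 3.09 W/m^2K

3.09 W/m^2K


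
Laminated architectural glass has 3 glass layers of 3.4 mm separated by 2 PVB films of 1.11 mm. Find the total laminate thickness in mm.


Total thickness = glass contribution + PVB contribution
  Glass: 3 * 3.4 = 10.2 mm
  PVB: 2 * 1.11 = 2.22 mm
  Total = 10.2 + 2.22 = 12.42 mm

12.42 mm


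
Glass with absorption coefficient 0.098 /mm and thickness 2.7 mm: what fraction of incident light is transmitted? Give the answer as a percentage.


Beer-Lambert law: T = exp(-alpha * thickness)
  exponent = -0.098 * 2.7 = -0.2646
  T = exp(-0.2646) = 0.7675
  Percentage = 0.7675 * 100 = 76.75%

76.75%


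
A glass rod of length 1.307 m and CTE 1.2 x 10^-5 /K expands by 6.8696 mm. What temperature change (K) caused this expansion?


Rearrange dL = alpha * L0 * dT for dT:
  dT = dL / (alpha * L0)
  dL (m) = 6.8696 / 1000 = 0.0068696
  dT = 0.0068696 / ((1.2 x 10^-5) * 1.307) = 438.0 K

438.0 K


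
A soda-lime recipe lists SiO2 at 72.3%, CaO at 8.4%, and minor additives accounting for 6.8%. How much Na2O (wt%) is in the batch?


Pieces sum to 100%:
  Na2O = 100 - (SiO2 + CaO + others)
  Na2O = 100 - (72.3 + 8.4 + 6.8) = 12.5%

12.5%


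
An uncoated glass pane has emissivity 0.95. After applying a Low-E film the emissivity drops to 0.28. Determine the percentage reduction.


Percentage reduction = (1 - coated/uncoated) * 100
  Ratio = 0.28 / 0.95 = 0.2947
  Reduction = (1 - 0.2947) * 100 = 70.5%

70.5%


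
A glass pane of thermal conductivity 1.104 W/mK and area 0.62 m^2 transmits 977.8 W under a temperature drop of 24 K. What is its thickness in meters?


Fourier's law: t = k * A * dT / Q
  t = 1.104 * 0.62 * 24 / 977.8
  t = 16.42752 / 977.8 = 0.0168 m

0.0168 m


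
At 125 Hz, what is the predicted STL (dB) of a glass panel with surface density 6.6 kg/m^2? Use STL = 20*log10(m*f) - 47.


Mass law: STL = 20 * log10(m * f) - 47
  m * f = 6.6 * 125 = 825
  log10(825) = 2.91645
  STL = 20 * 2.91645 - 47 = 58.329 - 47 = 11.3 dB

11.3 dB


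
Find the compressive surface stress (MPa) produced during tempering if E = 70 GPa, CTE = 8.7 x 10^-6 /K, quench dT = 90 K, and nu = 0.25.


Tempering stress: sigma = E * alpha * dT / (1 - nu)
  E (MPa) = 70 * 1000 = 70000
  Numerator = 70000 * (8.7 x 10^-6) * 90 = 54.81
  Denominator = 1 - 0.25 = 0.75
  sigma = 54.81 / 0.75 = 73.1 MPa

73.1 MPa


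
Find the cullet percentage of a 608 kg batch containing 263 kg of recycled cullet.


Cullet ratio = (cullet mass / total batch mass) * 100
  Ratio = 263 / 608 * 100 = 43.26%

43.26%


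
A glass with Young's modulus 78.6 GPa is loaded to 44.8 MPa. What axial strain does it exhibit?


Rearrange E = sigma / epsilon:
  epsilon = sigma / E
  E (MPa) = 78.6 * 1000 = 78600
  epsilon = 44.8 / 78600 = 0.00057

0.00057


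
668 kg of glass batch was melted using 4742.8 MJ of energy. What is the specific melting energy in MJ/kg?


Rearrange E = m * s for s:
  s = E / m
  s = 4742.8 / 668 = 7.1 MJ/kg

7.1 MJ/kg


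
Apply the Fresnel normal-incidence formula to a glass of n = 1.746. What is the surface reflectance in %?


Fresnel reflectance at normal incidence:
  R = ((n - 1)/(n + 1))^2
  (n - 1)/(n + 1) = (1.746 - 1)/(1.746 + 1) = 0.271668
  R = 0.271668^2 = 0.0738035
  R(%) = 0.0738035 * 100 = 7.38%

7.38%


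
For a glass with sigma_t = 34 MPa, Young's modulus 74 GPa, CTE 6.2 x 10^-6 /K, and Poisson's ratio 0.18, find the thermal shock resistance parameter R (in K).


Thermal shock resistance: R = sigma * (1 - nu) / (E * alpha)
  Numerator = 34 * (1 - 0.18) = 27.88
  Denominator = 74 * 1000 * (6.2 x 10^-6) = 0.4588
  R = 27.88 / 0.4588 = 60.8 K

60.8 K


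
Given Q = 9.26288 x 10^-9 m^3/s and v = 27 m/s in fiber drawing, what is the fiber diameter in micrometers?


Cross-sectional area from continuity:
  A = Q / v = 9.26288 x 10^-9 / 27 = 3.430696 x 10^-10 m^2
Diameter from circular cross-section:
  d = sqrt(4A / pi) * 10^6 (m -> um)
  d = sqrt(4 * 3.430696 x 10^-10 / pi) * 10^6 = 20.9 um

20.9 um


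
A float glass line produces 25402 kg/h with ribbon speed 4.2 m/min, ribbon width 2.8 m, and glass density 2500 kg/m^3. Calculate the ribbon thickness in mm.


Ribbon cross-section from mass balance:
  Volume rate = throughput / density = 25402 / 2500 = 10.1608 m^3/h
  thickness = volume rate / (speed * 60 * width), i.e.
  thickness = throughput / (60 * speed * width * density) * 1000
  thickness = 25402 / (60 * 4.2 * 2.8 * 2500) * 1000 = 14.4 mm

14.4 mm


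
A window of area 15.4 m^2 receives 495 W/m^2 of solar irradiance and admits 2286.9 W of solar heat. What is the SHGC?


Rearrange Q = Area * SHGC * Irradiance:
  SHGC = Q / (Area * Irradiance)
  SHGC = 2286.9 / (15.4 * 495) = 0.3

0.3


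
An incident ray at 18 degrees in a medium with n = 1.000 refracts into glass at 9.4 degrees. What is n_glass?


Apply Snell's law: n1 * sin(theta1) = n2 * sin(theta2)
  n2 = n1 * sin(theta1) / sin(theta2)
  sin(18) = 0.309017
  sin(9.4) = 0.163326
  n2 = 1.000 * 0.309017 / 0.163326 = 1.892

1.892


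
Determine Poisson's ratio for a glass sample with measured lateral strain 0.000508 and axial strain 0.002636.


Poisson's ratio: nu = lateral strain / axial strain
  nu = 0.000508 / 0.002636 = 0.1927

0.1927


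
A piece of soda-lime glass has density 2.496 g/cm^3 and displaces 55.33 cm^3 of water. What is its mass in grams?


Rearrange rho = m / V:
  m = rho * V
  m = 2.496 * 55.33 = 138.104 g

138.104 g


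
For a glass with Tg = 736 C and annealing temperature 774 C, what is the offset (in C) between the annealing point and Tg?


Offset = T_anneal - Tg:
  offset = 774 - 736 = 38 C

38 C


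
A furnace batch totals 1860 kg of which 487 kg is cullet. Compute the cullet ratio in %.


Cullet ratio = (cullet mass / total batch mass) * 100
  Ratio = 487 / 1860 * 100 = 26.18%

26.18%


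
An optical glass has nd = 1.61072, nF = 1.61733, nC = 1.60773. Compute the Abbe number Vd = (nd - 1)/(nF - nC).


Abbe number formula: Vd = (nd - 1) / (nF - nC)
  nd - 1 = 1.61072 - 1 = 0.61072
  nF - nC = 1.61733 - 1.60773 = 0.0096
  Vd = 0.61072 / 0.0096 = 63.62

63.62


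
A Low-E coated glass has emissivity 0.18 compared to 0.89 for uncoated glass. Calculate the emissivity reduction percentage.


Percentage reduction = (1 - coated/uncoated) * 100
  Ratio = 0.18 / 0.89 = 0.2022
  Reduction = (1 - 0.2022) * 100 = 79.8%

79.8%


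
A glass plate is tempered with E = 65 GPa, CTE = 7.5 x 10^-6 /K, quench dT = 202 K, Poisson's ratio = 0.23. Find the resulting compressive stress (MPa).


Tempering stress: sigma = E * alpha * dT / (1 - nu)
  E (MPa) = 65 * 1000 = 65000
  Numerator = 65000 * (7.5 x 10^-6) * 202 = 98.475
  Denominator = 1 - 0.23 = 0.77
  sigma = 98.475 / 0.77 = 127.9 MPa

127.9 MPa


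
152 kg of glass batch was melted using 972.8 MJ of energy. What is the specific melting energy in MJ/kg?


Rearrange E = m * s for s:
  s = E / m
  s = 972.8 / 152 = 6.4 MJ/kg

6.4 MJ/kg


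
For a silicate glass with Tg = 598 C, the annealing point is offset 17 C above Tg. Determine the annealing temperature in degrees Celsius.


The annealing temperature is Tg plus the offset:
  T_anneal = 598 + 17 = 615 C

615 C


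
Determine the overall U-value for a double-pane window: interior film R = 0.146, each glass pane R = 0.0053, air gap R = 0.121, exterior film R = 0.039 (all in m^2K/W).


Total thermal resistance (series):
  R_total = R_in + R_glass + R_air + R_glass + R_out
  R_total = 0.146 + 0.0053 + 0.121 + 0.0053 + 0.039 = 0.3166 m^2K/W
U-value = 1 / R_total = 1 / 0.3166 = 3.159 W/m^2K

3.159 W/m^2K


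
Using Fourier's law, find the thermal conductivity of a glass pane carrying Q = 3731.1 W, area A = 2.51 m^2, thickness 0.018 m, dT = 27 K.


Fourier's law rearranged: k = Q * t / (A * dT)
  Numerator = 3731.1 * 0.018 = 67.1598
  Denominator = 2.51 * 27 = 67.77
  k = 67.1598 / 67.77 = 0.991 W/mK

0.991 W/mK


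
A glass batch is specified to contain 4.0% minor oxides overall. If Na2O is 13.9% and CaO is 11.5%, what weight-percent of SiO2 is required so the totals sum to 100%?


Known pieces sum to 100%:
  SiO2 = 100 - (others + Na2O + CaO)
  SiO2 = 100 - (4.0 + 13.9 + 11.5) = 70.6%

70.6%


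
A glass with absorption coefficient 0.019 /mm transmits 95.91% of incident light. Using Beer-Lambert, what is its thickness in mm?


Rearrange T = exp(-alpha * thickness):
  thickness = -ln(T) / alpha
  T = 95.91/100 = 0.9591
  ln(T) = -0.04176
  -ln(T) = 0.04176
  thickness = 0.04176 / 0.019 = 2.2 mm

2.2 mm


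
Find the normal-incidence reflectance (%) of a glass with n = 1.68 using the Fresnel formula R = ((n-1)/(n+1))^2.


Fresnel reflectance at normal incidence:
  R = ((n - 1)/(n + 1))^2
  (n - 1)/(n + 1) = (1.68 - 1)/(1.68 + 1) = 0.253731
  R = 0.253731^2 = 0.0643794
  R(%) = 0.0643794 * 100 = 6.438%

6.438%


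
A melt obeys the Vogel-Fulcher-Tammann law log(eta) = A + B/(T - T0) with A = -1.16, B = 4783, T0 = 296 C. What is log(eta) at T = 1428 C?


VFT equation: log(eta) = A + B / (T - T0)
  T - T0 = 1428 - 296 = 1132
  B / (T - T0) = 4783 / 1132 = 4.225
  log(eta) = -1.16 + 4.225 = 3.065

3.065


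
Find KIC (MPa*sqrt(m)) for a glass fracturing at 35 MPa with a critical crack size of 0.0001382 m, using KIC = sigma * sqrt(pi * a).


Fracture toughness: KIC = sigma * sqrt(pi * a)
  pi * a = pi * 0.0001382 = 0.000434168
  sqrt(pi * a) = 0.020837
  KIC = 35 * 0.020837 = 0.729 MPa*sqrt(m)

0.729 MPa*sqrt(m)


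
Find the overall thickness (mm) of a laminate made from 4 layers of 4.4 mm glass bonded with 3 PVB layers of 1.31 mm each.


Total thickness = glass contribution + PVB contribution
  Glass: 4 * 4.4 = 17.6 mm
  PVB: 3 * 1.31 = 3.93 mm
  Total = 17.6 + 3.93 = 21.53 mm

21.53 mm


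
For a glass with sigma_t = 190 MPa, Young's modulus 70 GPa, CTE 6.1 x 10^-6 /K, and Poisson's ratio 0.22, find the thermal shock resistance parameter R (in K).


Thermal shock resistance: R = sigma * (1 - nu) / (E * alpha)
  Numerator = 190 * (1 - 0.22) = 148.2
  Denominator = 70 * 1000 * (6.1 x 10^-6) = 0.427
  R = 148.2 / 0.427 = 347.1 K

347.1 K


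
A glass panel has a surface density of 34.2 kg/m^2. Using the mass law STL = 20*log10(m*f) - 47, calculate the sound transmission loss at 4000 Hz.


Mass law: STL = 20 * log10(m * f) - 47
  m * f = 34.2 * 4000 = 136800
  log10(136800) = 5.13609
  STL = 20 * 5.13609 - 47 = 102.7218 - 47 = 55.7 dB

55.7 dB


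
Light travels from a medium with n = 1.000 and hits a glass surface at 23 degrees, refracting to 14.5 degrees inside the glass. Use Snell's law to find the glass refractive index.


Apply Snell's law: n1 * sin(theta1) = n2 * sin(theta2)
  n2 = n1 * sin(theta1) / sin(theta2)
  sin(23) = 0.390731
  sin(14.5) = 0.25038
  n2 = 1.000 * 0.390731 / 0.25038 = 1.5606

1.5606


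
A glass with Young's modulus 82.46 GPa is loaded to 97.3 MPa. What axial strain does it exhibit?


Rearrange E = sigma / epsilon:
  epsilon = sigma / E
  E (MPa) = 82.46 * 1000 = 82460
  epsilon = 97.3 / 82460 = 0.00118

0.00118


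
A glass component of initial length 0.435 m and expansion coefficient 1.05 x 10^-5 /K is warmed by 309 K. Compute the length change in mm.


Thermal expansion formula: dL = alpha * L0 * dT
  dL = (1.05 x 10^-5) * 0.435 * 309 = 0.00141136 m
Convert to mm: 0.00141136 * 1000 = 1.4114 mm

1.4114 mm


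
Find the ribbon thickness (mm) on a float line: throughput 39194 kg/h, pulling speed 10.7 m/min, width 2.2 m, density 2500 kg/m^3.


Ribbon cross-section from mass balance:
  Volume rate = throughput / density = 39194 / 2500 = 15.6776 m^3/h
  thickness = volume rate / (speed * 60 * width), i.e.
  thickness = throughput / (60 * speed * width * density) * 1000
  thickness = 39194 / (60 * 10.7 * 2.2 * 2500) * 1000 = 11.1 mm

11.1 mm


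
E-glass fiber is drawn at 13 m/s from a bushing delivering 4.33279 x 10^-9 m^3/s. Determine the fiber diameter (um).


Cross-sectional area from continuity:
  A = Q / v = 4.33279 x 10^-9 / 13 = 3.332915 x 10^-10 m^2
Diameter from circular cross-section:
  d = sqrt(4A / pi) * 10^6 (m -> um)
  d = sqrt(4 * 3.332915 x 10^-10 / pi) * 10^6 = 20.6 um

20.6 um


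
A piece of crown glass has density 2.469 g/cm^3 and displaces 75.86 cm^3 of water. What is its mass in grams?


Rearrange rho = m / V:
  m = rho * V
  m = 2.469 * 75.86 = 187.298 g

187.298 g


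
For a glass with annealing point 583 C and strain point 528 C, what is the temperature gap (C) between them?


Gap = T_anneal - T_strain:
  gap = 583 - 528 = 55 C

55 C


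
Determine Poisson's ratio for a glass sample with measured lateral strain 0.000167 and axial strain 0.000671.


Poisson's ratio: nu = lateral strain / axial strain
  nu = 0.000167 / 0.000671 = 0.2489

0.2489


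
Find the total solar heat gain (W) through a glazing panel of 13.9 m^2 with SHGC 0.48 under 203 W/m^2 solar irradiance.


Solar heat gain: Q = Area * SHGC * Irradiance
  Q = 13.9 * 0.48 * 203 = 1354.4 W

1354.4 W


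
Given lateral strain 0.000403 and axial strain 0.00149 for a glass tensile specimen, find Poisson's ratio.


Poisson's ratio: nu = lateral strain / axial strain
  nu = 0.000403 / 0.00149 = 0.2705

0.2705


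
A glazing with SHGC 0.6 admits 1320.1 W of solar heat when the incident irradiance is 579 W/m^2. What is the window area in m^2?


Rearrange Q = Area * SHGC * Irradiance:
  Area = Q / (SHGC * Irradiance)
  Area = 1320.1 / (0.6 * 579) = 3.8 m^2

3.8 m^2


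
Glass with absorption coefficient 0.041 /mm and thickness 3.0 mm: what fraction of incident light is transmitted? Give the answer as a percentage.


Beer-Lambert law: T = exp(-alpha * thickness)
  exponent = -0.041 * 3.0 = -0.123
  T = exp(-0.123) = 0.8843
  Percentage = 0.8843 * 100 = 88.43%

88.43%


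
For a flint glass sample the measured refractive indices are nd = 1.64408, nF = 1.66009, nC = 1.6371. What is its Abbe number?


Abbe number formula: Vd = (nd - 1) / (nF - nC)
  nd - 1 = 1.64408 - 1 = 0.64408
  nF - nC = 1.66009 - 1.6371 = 0.02299
  Vd = 0.64408 / 0.02299 = 28.02

28.02


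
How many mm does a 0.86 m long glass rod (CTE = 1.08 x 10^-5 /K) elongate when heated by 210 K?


Thermal expansion formula: dL = alpha * L0 * dT
  dL = (1.08 x 10^-5) * 0.86 * 210 = 0.00195048 m
Convert to mm: 0.00195048 * 1000 = 1.9505 mm

1.9505 mm


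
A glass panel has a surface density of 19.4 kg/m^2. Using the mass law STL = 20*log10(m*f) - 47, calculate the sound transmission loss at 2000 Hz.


Mass law: STL = 20 * log10(m * f) - 47
  m * f = 19.4 * 2000 = 38800
  log10(38800) = 4.58883
  STL = 20 * 4.58883 - 47 = 91.7766 - 47 = 44.8 dB

44.8 dB


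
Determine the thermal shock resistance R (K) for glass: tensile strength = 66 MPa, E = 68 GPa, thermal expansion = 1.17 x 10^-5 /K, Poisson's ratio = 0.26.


Thermal shock resistance: R = sigma * (1 - nu) / (E * alpha)
  Numerator = 66 * (1 - 0.26) = 48.84
  Denominator = 68 * 1000 * (1.17 x 10^-5) = 0.7956
  R = 48.84 / 0.7956 = 61.4 K

61.4 K


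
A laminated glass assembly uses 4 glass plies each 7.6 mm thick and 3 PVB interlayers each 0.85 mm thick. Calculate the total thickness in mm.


Total thickness = glass contribution + PVB contribution
  Glass: 4 * 7.6 = 30.4 mm
  PVB: 3 * 0.85 = 2.55 mm
  Total = 30.4 + 2.55 = 32.95 mm

32.95 mm


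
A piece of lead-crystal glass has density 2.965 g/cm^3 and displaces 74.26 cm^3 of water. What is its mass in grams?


Rearrange rho = m / V:
  m = rho * V
  m = 2.965 * 74.26 = 220.181 g

220.181 g


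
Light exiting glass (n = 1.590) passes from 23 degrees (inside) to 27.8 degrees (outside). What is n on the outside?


Apply Snell's law: n1 * sin(theta1) = n2 * sin(theta2)
  n2 = n1 * sin(theta1) / sin(theta2)
  sin(23) = 0.390731
  sin(27.8) = 0.466387
  n2 = 1.590 * 0.390731 / 0.466387 = 1.3321

1.3321


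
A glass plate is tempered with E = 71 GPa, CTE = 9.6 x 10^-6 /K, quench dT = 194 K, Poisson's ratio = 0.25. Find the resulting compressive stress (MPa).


Tempering stress: sigma = E * alpha * dT / (1 - nu)
  E (MPa) = 71 * 1000 = 71000
  Numerator = 71000 * (9.6 x 10^-6) * 194 = 132.2304
  Denominator = 1 - 0.25 = 0.75
  sigma = 132.2304 / 0.75 = 176.3 MPa

176.3 MPa


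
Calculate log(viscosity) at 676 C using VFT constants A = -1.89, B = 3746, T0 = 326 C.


VFT equation: log(eta) = A + B / (T - T0)
  T - T0 = 676 - 326 = 350
  B / (T - T0) = 3746 / 350 = 10.703
  log(eta) = -1.89 + 10.703 = 8.813

8.813


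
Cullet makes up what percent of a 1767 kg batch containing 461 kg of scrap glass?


Cullet ratio = (cullet mass / total batch mass) * 100
  Ratio = 461 / 1767 * 100 = 26.09%

26.09%


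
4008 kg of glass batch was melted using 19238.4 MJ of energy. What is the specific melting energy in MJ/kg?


Rearrange E = m * s for s:
  s = E / m
  s = 19238.4 / 4008 = 4.8 MJ/kg

4.8 MJ/kg


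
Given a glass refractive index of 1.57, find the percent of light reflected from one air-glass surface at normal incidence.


Fresnel reflectance at normal incidence:
  R = ((n - 1)/(n + 1))^2
  (n - 1)/(n + 1) = (1.57 - 1)/(1.57 + 1) = 0.22179
  R = 0.22179^2 = 0.0491908
  R(%) = 0.0491908 * 100 = 4.919%

4.919%


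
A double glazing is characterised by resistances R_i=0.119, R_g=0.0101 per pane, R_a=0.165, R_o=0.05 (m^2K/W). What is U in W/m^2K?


Total thermal resistance (series):
  R_total = R_in + R_glass + R_air + R_glass + R_out
  R_total = 0.119 + 0.0101 + 0.165 + 0.0101 + 0.05 = 0.3542 m^2K/W
U-value = 1 / R_total = 1 / 0.3542 = 2.823 W/m^2K

2.823 W/m^2K


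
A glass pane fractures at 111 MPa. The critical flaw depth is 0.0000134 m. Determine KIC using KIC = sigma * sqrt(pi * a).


Fracture toughness: KIC = sigma * sqrt(pi * a)
  pi * a = pi * 0.0000134 = 0.000042097
  sqrt(pi * a) = 0.006488
  KIC = 111 * 0.006488 = 0.72 MPa*sqrt(m)

0.72 MPa*sqrt(m)


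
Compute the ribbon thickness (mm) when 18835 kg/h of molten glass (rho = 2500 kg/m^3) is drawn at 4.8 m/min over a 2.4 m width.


Ribbon cross-section from mass balance:
  Volume rate = throughput / density = 18835 / 2500 = 7.534 m^3/h
  thickness = volume rate / (speed * 60 * width), i.e.
  thickness = throughput / (60 * speed * width * density) * 1000
  thickness = 18835 / (60 * 4.8 * 2.4 * 2500) * 1000 = 10.9 mm

10.9 mm


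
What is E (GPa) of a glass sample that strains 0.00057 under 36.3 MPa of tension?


Young's modulus: E = stress / strain
  E = 36.3 MPa / 0.00057 = 63684.21 MPa
Convert to GPa: 63684.21 / 1000 = 63.68 GPa

63.68 GPa


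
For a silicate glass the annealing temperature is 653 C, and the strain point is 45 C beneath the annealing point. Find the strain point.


Strain point = annealing point - difference:
  T_strain = 653 - 45 = 608 C

608 C


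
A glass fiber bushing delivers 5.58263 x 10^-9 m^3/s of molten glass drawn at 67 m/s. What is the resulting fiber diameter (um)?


Cross-sectional area from continuity:
  A = Q / v = 5.58263 x 10^-9 / 67 = 8.332284 x 10^-11 m^2
Diameter from circular cross-section:
  d = sqrt(4A / pi) * 10^6 (m -> um)
  d = sqrt(4 * 8.332284 x 10^-11 / pi) * 10^6 = 10.3 um

10.3 um


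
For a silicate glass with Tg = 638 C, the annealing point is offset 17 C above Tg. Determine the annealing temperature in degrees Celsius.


The annealing temperature is Tg plus the offset:
  T_anneal = 638 + 17 = 655 C

655 C


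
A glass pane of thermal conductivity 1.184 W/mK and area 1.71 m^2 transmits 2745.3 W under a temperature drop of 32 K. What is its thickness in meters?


Fourier's law: t = k * A * dT / Q
  t = 1.184 * 1.71 * 32 / 2745.3
  t = 64.78848 / 2745.3 = 0.0236 m

0.0236 m


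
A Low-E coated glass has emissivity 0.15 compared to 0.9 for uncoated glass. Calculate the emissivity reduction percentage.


Percentage reduction = (1 - coated/uncoated) * 100
  Ratio = 0.15 / 0.9 = 0.1667
  Reduction = (1 - 0.1667) * 100 = 83.3%

83.3%


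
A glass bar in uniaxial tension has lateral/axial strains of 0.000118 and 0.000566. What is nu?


Poisson's ratio: nu = lateral strain / axial strain
  nu = 0.000118 / 0.000566 = 0.2085

0.2085


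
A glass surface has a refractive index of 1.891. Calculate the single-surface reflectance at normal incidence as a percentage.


Fresnel reflectance at normal incidence:
  R = ((n - 1)/(n + 1))^2
  (n - 1)/(n + 1) = (1.891 - 1)/(1.891 + 1) = 0.308198
  R = 0.308198^2 = 0.094986
  R(%) = 0.094986 * 100 = 9.499%

9.499%


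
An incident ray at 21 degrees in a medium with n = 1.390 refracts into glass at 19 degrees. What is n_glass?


Apply Snell's law: n1 * sin(theta1) = n2 * sin(theta2)
  n2 = n1 * sin(theta1) / sin(theta2)
  sin(21) = 0.358368
  sin(19) = 0.325568
  n2 = 1.390 * 0.358368 / 0.325568 = 1.53

1.53


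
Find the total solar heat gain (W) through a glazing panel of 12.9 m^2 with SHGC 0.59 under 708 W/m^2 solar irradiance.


Solar heat gain: Q = Area * SHGC * Irradiance
  Q = 12.9 * 0.59 * 708 = 5388.6 W

5388.6 W


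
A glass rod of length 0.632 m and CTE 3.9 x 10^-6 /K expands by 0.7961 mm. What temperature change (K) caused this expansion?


Rearrange dL = alpha * L0 * dT for dT:
  dT = dL / (alpha * L0)
  dL (m) = 0.7961 / 1000 = 0.0007961
  dT = 0.0007961 / ((3.9 x 10^-6) * 0.632) = 323.0 K

323.0 K


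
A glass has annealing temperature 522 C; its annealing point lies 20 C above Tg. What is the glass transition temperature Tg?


Rearrange T_anneal = Tg + offset for Tg:
  Tg = T_anneal - offset = 522 - 20 = 502 C

502 C


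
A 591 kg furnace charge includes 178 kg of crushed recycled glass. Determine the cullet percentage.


Cullet ratio = (cullet mass / total batch mass) * 100
  Ratio = 178 / 591 * 100 = 30.12%

30.12%


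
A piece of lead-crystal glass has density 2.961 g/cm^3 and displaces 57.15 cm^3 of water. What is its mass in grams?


Rearrange rho = m / V:
  m = rho * V
  m = 2.961 * 57.15 = 169.221 g

169.221 g


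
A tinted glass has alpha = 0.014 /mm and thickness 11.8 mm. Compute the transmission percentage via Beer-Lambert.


Beer-Lambert law: T = exp(-alpha * thickness)
  exponent = -0.014 * 11.8 = -0.1652
  T = exp(-0.1652) = 0.8477
  Percentage = 0.8477 * 100 = 84.77%

84.77%


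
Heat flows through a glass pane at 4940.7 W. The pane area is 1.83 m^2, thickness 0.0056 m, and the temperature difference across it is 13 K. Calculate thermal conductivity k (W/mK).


Fourier's law rearranged: k = Q * t / (A * dT)
  Numerator = 4940.7 * 0.0056 = 27.66792
  Denominator = 1.83 * 13 = 23.79
  k = 27.66792 / 23.79 = 1.163 W/mK

1.163 W/mK


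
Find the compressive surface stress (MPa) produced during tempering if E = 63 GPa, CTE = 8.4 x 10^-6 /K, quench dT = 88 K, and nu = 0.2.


Tempering stress: sigma = E * alpha * dT / (1 - nu)
  E (MPa) = 63 * 1000 = 63000
  Numerator = 63000 * (8.4 x 10^-6) * 88 = 46.5696
  Denominator = 1 - 0.2 = 0.8
  sigma = 46.5696 / 0.8 = 58.2 MPa

58.2 MPa


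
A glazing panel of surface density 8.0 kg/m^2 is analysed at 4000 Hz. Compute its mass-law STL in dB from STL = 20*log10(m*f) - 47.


Mass law: STL = 20 * log10(m * f) - 47
  m * f = 8.0 * 4000 = 32000
  log10(32000) = 4.50515
  STL = 20 * 4.50515 - 47 = 90.103 - 47 = 43.1 dB

43.1 dB


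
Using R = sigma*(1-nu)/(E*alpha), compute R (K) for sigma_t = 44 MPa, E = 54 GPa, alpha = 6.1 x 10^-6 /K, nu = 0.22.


Thermal shock resistance: R = sigma * (1 - nu) / (E * alpha)
  Numerator = 44 * (1 - 0.22) = 34.32
  Denominator = 54 * 1000 * (6.1 x 10^-6) = 0.3294
  R = 34.32 / 0.3294 = 104.2 K

104.2 K


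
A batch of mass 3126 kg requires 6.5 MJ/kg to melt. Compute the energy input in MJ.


Total energy = mass * specific energy
  E = 3126 * 6.5 = 20319 MJ

20319 MJ


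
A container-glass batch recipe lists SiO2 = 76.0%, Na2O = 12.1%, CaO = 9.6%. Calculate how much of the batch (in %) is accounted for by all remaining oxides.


Sum the three major oxides:
  SiO2 + Na2O + CaO = 76.0 + 12.1 + 9.6 = 97.7%
Subtract from 100%:
  Others = 100 - 97.7 = 2.3%

2.3%


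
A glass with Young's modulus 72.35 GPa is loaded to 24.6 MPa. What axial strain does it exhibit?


Rearrange E = sigma / epsilon:
  epsilon = sigma / E
  E (MPa) = 72.35 * 1000 = 72350
  epsilon = 24.6 / 72350 = 0.00034

0.00034


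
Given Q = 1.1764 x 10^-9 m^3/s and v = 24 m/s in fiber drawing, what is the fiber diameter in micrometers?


Cross-sectional area from continuity:
  A = Q / v = 1.1764 x 10^-9 / 24 = 4.901667 x 10^-11 m^2
Diameter from circular cross-section:
  d = sqrt(4A / pi) * 10^6 (m -> um)
  d = sqrt(4 * 4.901667 x 10^-11 / pi) * 10^6 = 7.9 um

7.9 um


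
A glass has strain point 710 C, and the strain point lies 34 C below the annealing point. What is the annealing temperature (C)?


T_anneal = T_strain + gap:
  T_anneal = 710 + 34 = 744 C

744 C


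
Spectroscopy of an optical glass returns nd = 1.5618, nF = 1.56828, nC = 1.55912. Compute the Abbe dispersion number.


Abbe number formula: Vd = (nd - 1) / (nF - nC)
  nd - 1 = 1.5618 - 1 = 0.5618
  nF - nC = 1.56828 - 1.55912 = 0.00916
  Vd = 0.5618 / 0.00916 = 61.33

61.33


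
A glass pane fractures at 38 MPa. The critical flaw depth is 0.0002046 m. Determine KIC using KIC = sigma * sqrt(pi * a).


Fracture toughness: KIC = sigma * sqrt(pi * a)
  pi * a = pi * 0.0002046 = 0.00064277
  sqrt(pi * a) = 0.025353
  KIC = 38 * 0.025353 = 0.963 MPa*sqrt(m)

0.963 MPa*sqrt(m)


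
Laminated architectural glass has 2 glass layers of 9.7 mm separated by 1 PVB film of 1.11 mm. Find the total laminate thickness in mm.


Total thickness = glass contribution + PVB contribution
  Glass: 2 * 9.7 = 19.4 mm
  PVB: 1 * 1.11 = 1.11 mm
  Total = 19.4 + 1.11 = 20.51 mm

20.51 mm


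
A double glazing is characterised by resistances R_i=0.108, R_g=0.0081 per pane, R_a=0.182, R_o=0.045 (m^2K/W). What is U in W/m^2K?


Total thermal resistance (series):
  R_total = R_in + R_glass + R_air + R_glass + R_out
  R_total = 0.108 + 0.0081 + 0.182 + 0.0081 + 0.045 = 0.3512 m^2K/W
U-value = 1 / R_total = 1 / 0.3512 = 2.847 W/m^2K

2.847 W/m^2K


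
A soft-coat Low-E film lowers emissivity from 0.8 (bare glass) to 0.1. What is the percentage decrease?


Percentage reduction = (1 - coated/uncoated) * 100
  Ratio = 0.1 / 0.8 = 0.125
  Reduction = (1 - 0.125) * 100 = 87.5%

87.5%


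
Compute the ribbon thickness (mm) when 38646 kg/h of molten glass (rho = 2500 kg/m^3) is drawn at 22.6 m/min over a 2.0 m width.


Ribbon cross-section from mass balance:
  Volume rate = throughput / density = 38646 / 2500 = 15.4584 m^3/h
  thickness = volume rate / (speed * 60 * width), i.e.
  thickness = throughput / (60 * speed * width * density) * 1000
  thickness = 38646 / (60 * 22.6 * 2.0 * 2500) * 1000 = 5.7 mm

5.7 mm


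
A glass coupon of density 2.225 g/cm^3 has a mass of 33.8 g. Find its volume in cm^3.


Rearrange rho = m / V:
  V = m / rho
  V = 33.8 / 2.225 = 15.191 cm^3

15.191 cm^3


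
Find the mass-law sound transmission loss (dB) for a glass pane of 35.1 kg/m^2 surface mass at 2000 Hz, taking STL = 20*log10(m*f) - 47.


Mass law: STL = 20 * log10(m * f) - 47
  m * f = 35.1 * 2000 = 70200
  log10(70200) = 4.84634
  STL = 20 * 4.84634 - 47 = 96.9268 - 47 = 49.9 dB

49.9 dB


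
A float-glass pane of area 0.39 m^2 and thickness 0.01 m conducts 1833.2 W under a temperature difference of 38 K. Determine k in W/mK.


Fourier's law rearranged: k = Q * t / (A * dT)
  Numerator = 1833.2 * 0.01 = 18.332
  Denominator = 0.39 * 38 = 14.82
  k = 18.332 / 14.82 = 1.237 W/mK

1.237 W/mK


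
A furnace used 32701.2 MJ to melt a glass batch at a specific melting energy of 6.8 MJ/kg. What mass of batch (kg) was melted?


Rearrange E = m * s for m:
  m = E / s
  m = 32701.2 / 6.8 = 4809.0 kg

4809.0 kg


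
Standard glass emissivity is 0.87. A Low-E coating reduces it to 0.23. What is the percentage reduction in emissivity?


Percentage reduction = (1 - coated/uncoated) * 100
  Ratio = 0.23 / 0.87 = 0.2644
  Reduction = (1 - 0.2644) * 100 = 73.6%

73.6%


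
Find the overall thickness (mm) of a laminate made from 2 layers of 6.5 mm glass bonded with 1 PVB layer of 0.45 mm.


Total thickness = glass contribution + PVB contribution
  Glass: 2 * 6.5 = 13.0 mm
  PVB: 1 * 0.45 = 0.45 mm
  Total = 13.0 + 0.45 = 13.45 mm

13.45 mm


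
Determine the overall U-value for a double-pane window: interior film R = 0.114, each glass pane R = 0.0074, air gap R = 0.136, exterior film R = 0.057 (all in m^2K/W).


Total thermal resistance (series):
  R_total = R_in + R_glass + R_air + R_glass + R_out
  R_total = 0.114 + 0.0074 + 0.136 + 0.0074 + 0.057 = 0.3218 m^2K/W
U-value = 1 / R_total = 1 / 0.3218 = 3.108 W/m^2K

3.108 W/m^2K


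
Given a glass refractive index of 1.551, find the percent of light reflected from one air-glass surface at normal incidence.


Fresnel reflectance at normal incidence:
  R = ((n - 1)/(n + 1))^2
  (n - 1)/(n + 1) = (1.551 - 1)/(1.551 + 1) = 0.215994
  R = 0.215994^2 = 0.0466534
  R(%) = 0.0466534 * 100 = 4.665%

4.665%


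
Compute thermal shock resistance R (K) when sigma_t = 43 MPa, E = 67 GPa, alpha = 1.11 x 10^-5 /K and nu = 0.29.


Thermal shock resistance: R = sigma * (1 - nu) / (E * alpha)
  Numerator = 43 * (1 - 0.29) = 30.53
  Denominator = 67 * 1000 * (1.11 x 10^-5) = 0.7437
  R = 30.53 / 0.7437 = 41.1 K

41.1 K


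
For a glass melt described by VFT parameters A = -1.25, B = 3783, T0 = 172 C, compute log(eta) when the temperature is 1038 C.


VFT equation: log(eta) = A + B / (T - T0)
  T - T0 = 1038 - 172 = 866
  B / (T - T0) = 3783 / 866 = 4.368
  log(eta) = -1.25 + 4.368 = 3.118

3.118


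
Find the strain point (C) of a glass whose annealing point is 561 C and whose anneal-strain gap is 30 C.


Strain point = annealing point - difference:
  T_strain = 561 - 30 = 531 C

531 C


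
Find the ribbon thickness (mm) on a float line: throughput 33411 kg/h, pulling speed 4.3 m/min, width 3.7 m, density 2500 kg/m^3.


Ribbon cross-section from mass balance:
  Volume rate = throughput / density = 33411 / 2500 = 13.3644 m^3/h
  thickness = volume rate / (speed * 60 * width), i.e.
  thickness = throughput / (60 * speed * width * density) * 1000
  thickness = 33411 / (60 * 4.3 * 3.7 * 2500) * 1000 = 14.0 mm

14.0 mm


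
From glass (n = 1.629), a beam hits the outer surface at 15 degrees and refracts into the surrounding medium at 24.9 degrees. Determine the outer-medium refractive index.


Apply Snell's law: n1 * sin(theta1) = n2 * sin(theta2)
  n2 = n1 * sin(theta1) / sin(theta2)
  sin(15) = 0.258819
  sin(24.9) = 0.421036
  n2 = 1.629 * 0.258819 / 0.421036 = 1.0014

1.0014


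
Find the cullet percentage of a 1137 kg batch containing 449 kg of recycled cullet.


Cullet ratio = (cullet mass / total batch mass) * 100
  Ratio = 449 / 1137 * 100 = 39.49%

39.49%


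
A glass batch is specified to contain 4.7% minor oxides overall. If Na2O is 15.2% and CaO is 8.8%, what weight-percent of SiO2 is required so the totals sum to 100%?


Known pieces sum to 100%:
  SiO2 = 100 - (others + Na2O + CaO)
  SiO2 = 100 - (4.7 + 15.2 + 8.8) = 71.3%

71.3%


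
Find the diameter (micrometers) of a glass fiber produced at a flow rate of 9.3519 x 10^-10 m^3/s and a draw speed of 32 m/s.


Cross-sectional area from continuity:
  A = Q / v = 9.3519 x 10^-10 / 32 = 2.922469 x 10^-11 m^2
Diameter from circular cross-section:
  d = sqrt(4A / pi) * 10^6 (m -> um)
  d = sqrt(4 * 2.922469 x 10^-11 / pi) * 10^6 = 6.1 um

6.1 um


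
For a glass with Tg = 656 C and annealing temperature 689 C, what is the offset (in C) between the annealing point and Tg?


Offset = T_anneal - Tg:
  offset = 689 - 656 = 33 C

33 C


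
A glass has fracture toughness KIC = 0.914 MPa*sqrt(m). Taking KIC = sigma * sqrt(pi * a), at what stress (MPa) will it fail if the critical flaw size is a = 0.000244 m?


Rearrange KIC = sigma * sqrt(pi * a):
  sigma = KIC / sqrt(pi * a)
  sqrt(pi * 0.000244) = 0.027687
  sigma = 0.914 / 0.027687 = 33.01 MPa

33.01 MPa


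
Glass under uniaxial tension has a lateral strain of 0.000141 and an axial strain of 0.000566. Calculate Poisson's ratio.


Poisson's ratio: nu = lateral strain / axial strain
  nu = 0.000141 / 0.000566 = 0.2491

0.2491


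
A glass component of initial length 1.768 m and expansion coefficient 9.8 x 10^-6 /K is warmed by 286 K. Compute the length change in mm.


Thermal expansion formula: dL = alpha * L0 * dT
  dL = (9.8 x 10^-6) * 1.768 * 286 = 0.00495535 m
Convert to mm: 0.00495535 * 1000 = 4.9554 mm

4.9554 mm


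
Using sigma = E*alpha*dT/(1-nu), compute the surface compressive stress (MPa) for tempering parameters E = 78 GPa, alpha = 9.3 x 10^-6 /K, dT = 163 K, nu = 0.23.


Tempering stress: sigma = E * alpha * dT / (1 - nu)
  E (MPa) = 78 * 1000 = 78000
  Numerator = 78000 * (9.3 x 10^-6) * 163 = 118.2402
  Denominator = 1 - 0.23 = 0.77
  sigma = 118.2402 / 0.77 = 153.6 MPa

153.6 MPa


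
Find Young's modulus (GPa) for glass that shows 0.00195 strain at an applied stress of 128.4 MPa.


Young's modulus: E = stress / strain
  E = 128.4 MPa / 0.00195 = 65846.15 MPa
Convert to GPa: 65846.15 / 1000 = 65.85 GPa

65.85 GPa


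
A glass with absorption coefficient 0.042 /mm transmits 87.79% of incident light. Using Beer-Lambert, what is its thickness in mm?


Rearrange T = exp(-alpha * thickness):
  thickness = -ln(T) / alpha
  T = 87.79/100 = 0.8779
  ln(T) = -0.13022
  -ln(T) = 0.13022
  thickness = 0.13022 / 0.042 = 3.1 mm

3.1 mm


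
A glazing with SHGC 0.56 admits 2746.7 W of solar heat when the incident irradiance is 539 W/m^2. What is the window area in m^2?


Rearrange Q = Area * SHGC * Irradiance:
  Area = Q / (SHGC * Irradiance)
  Area = 2746.7 / (0.56 * 539) = 9.1 m^2

9.1 m^2


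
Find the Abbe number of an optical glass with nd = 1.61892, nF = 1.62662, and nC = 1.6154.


Abbe number formula: Vd = (nd - 1) / (nF - nC)
  nd - 1 = 1.61892 - 1 = 0.61892
  nF - nC = 1.62662 - 1.6154 = 0.01122
  Vd = 0.61892 / 0.01122 = 55.16

55.16


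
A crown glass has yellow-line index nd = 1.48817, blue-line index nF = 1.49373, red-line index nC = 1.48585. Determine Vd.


Abbe number formula: Vd = (nd - 1) / (nF - nC)
  nd - 1 = 1.48817 - 1 = 0.48817
  nF - nC = 1.49373 - 1.48585 = 0.00788
  Vd = 0.48817 / 0.00788 = 61.95

61.95


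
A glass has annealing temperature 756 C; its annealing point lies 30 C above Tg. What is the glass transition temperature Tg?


Rearrange T_anneal = Tg + offset for Tg:
  Tg = T_anneal - offset = 756 - 30 = 726 C

726 C


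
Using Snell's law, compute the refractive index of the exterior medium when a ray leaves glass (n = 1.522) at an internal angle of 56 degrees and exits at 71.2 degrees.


Apply Snell's law: n1 * sin(theta1) = n2 * sin(theta2)
  n2 = n1 * sin(theta1) / sin(theta2)
  sin(56) = 0.829038
  sin(71.2) = 0.946649
  n2 = 1.522 * 0.829038 / 0.946649 = 1.3329

1.3329
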